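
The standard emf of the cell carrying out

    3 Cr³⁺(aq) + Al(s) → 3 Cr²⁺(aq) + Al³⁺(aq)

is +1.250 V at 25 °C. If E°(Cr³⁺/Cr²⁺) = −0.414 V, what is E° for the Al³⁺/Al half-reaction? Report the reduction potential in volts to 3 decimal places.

In the reaction as written the Cr³⁺/Cr²⁺ couple is reduced (cathode) and Al³⁺/Al is oxidized (anode), so E°cell = E°(Cr³⁺/Cr²⁺) − E°(Al³⁺/Al).
E°(Al³⁺/Al) = E°(cathode) − E°cell = −0.414 − (+1.250) = −1.664 V.

−1.664 V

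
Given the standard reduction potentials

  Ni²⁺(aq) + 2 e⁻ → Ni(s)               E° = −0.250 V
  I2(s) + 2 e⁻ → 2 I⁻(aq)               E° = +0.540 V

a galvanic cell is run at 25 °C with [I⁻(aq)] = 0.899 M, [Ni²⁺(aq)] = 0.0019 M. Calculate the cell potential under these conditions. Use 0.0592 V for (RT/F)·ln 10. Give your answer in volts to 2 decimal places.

+0.87 V

The I₂/I⁻ couple has the more positive E°, so it is the cathode; Ni²⁺/Ni is the anode.
E°cell = +0.540 − (−0.250) = +0.790 V, with n = 2 electrons transferred.
The balanced reaction is I2(s) + Ni(s) → 2 I⁻(aq) + Ni²⁺(aq), so Q = [I⁻(aq)]^2·[Ni²⁺(aq)] = 0.00154 and log Q = −2.814.
E = E° − (0.0592/n)·log Q = +0.790 − (0.0592/2)(−2.814) = +0.87 V.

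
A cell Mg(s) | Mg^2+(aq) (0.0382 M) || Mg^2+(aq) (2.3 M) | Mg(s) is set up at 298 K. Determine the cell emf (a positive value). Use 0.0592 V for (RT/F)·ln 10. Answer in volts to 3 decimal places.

For a concentration cell E°cell = 0, since both electrodes use the same couple.
The compartment with the higher Mg^2+(aq) concentration (2.3 M) acts as the cathode; ions are reduced there and produced at the dilute (0.0382 M) anode.
With n = 2, Ecell = −(0.0592/2)·log([dilute]/[conc]) = −(0.0592/2)·log(0.0382/2.3) = +0.053 V.

0.053 V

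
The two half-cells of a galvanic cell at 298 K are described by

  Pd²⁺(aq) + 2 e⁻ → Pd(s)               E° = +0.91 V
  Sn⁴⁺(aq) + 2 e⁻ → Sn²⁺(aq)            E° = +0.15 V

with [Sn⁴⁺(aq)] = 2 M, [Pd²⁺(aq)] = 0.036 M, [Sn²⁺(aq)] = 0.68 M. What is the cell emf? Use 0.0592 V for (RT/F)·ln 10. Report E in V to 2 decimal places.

Since E°(Pd²⁺/Pd) > E°(Sn⁴⁺/Sn²⁺), Pd²⁺/Pd serves as the cathode.
E°cell = E°cat − E°an = +0.91 − (+0.15) = +0.76 V; n = 2.
For the overall reaction Pd²⁺(aq) + Sn²⁺(aq) → Pd(s) + Sn⁴⁺(aq), Q = [Sn⁴⁺(aq)] / ([Pd²⁺(aq)]·[Sn²⁺(aq)]) = 81.7, giving log Q = 1.912.
Applying E = E° − (RT ln10/nF)·log Q gives +0.76 − (0.0592/2)(1.912) = +0.70 V.

+0.70 V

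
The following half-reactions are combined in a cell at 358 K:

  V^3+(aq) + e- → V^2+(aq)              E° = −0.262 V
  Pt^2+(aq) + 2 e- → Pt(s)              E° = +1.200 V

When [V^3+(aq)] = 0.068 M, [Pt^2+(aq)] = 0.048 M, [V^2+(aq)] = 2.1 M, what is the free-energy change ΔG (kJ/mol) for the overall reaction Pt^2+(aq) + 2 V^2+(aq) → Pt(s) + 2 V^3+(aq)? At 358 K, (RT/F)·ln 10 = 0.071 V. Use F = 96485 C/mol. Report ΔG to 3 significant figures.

−294 kJ/mol

The standard cell potential is +1.200 − (−0.262) = +1.462 V, with n = 2 electrons in the balanced equation.
The reaction quotient is [V^3+(aq)]^2 / ([Pt^2+(aq)]·[V^2+(aq)]^2) = 0.0218; by Nernst, E = +1.462 − (0.071/2)(−1.661) = +1.5210 V.
Finally ΔG = −nFE = −(2)(96485 C/mol)(+1.5210 V) = −294 kJ/mol.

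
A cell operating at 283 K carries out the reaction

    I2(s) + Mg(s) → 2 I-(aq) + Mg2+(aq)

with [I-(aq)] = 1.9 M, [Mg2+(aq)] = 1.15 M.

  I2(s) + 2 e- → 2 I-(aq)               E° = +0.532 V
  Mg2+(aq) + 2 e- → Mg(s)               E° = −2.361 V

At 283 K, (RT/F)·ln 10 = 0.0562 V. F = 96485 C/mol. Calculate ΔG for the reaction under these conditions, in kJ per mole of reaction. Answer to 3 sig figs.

−555 kJ/mol

E°cell = +0.532 − (−2.361) = +2.893 V; the balanced reaction transfers n = 2 electrons.
The reaction quotient is [I-(aq)]^2·[Mg2+(aq)] = 4.15; by Nernst, E = +2.893 − (0.0562/2)(0.618) = +2.8756 V.
Then ΔG = −nFE = −2 × 96485 × +2.8756 J/mol = −555 kJ/mol.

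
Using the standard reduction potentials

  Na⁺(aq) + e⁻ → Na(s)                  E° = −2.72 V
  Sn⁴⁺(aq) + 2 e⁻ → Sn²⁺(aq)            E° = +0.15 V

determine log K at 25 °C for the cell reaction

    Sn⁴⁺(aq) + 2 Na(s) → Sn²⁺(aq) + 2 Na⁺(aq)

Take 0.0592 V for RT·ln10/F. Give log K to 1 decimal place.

log K = 97.0

The Sn⁴⁺/Sn²⁺ couple is reduced (cathode); E°cell = +0.15 − (−2.72) = +2.87 V with n = 2.
At equilibrium E = 0, so log K = nE°cell / 0.0592 = (2)(+2.87) / 0.0592 = 97.0.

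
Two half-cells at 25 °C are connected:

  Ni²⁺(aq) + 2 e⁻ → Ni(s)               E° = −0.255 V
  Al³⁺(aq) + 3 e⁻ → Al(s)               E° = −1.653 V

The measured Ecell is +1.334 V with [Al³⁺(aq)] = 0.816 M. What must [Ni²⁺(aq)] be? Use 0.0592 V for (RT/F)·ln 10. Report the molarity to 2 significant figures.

Ni²⁺/Ni is the cathode (higher E°); E°cell = −0.255 − (−1.653) = +1.398 V with n = 6.
Rearranging E = E° − (0.0592/n)·log Q gives log Q = 6(+1.398 − (+1.334))/0.0592 = 6.486.
The balanced reaction is 3 Ni²⁺(aq) + 2 Al(s) → 3 Ni(s) + 2 Al³⁺(aq), so Q = [Al³⁺(aq)]^2 / [Ni²⁺(aq)]^3.
Substituting the known concentrations and solving, log [Ni²⁺(aq)] = −2.221 and [Ni²⁺(aq)] = 0.0060 M.

0.0060 M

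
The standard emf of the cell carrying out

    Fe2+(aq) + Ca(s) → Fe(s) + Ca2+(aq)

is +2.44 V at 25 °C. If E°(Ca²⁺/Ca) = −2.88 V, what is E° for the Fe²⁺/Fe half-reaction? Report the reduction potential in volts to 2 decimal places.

−0.44 V

In the reaction as written the Fe²⁺/Fe couple is reduced (cathode) and Ca²⁺/Ca is oxidized (anode), so E°cell = E°(Fe²⁺/Fe) − E°(Ca²⁺/Ca).
E°(Fe²⁺/Fe) = E°cell + E°(anode) = +2.44 + (−2.88) = −0.44 V.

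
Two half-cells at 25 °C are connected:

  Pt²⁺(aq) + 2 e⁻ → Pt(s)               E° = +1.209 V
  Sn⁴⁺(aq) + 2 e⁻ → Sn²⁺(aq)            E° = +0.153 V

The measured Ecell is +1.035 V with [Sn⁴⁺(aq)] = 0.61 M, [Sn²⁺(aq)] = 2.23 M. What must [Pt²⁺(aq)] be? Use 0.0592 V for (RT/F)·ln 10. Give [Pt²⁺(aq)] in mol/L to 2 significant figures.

0.053 M

Pt²⁺/Pt is the cathode (higher E°); E°cell = +1.209 − (+0.153) = +1.056 V with n = 2.
From the Nernst equation, log Q = n(E° − E)/0.0592 = 2·(+1.056 − (+1.035))/0.0592 = 0.709.
Balancing electrons gives Pt²⁺(aq) + Sn²⁺(aq) → Pt(s) + Sn⁴⁺(aq); thus Q = [Sn⁴⁺(aq)] / ([Pt²⁺(aq)]·[Sn²⁺(aq)]).
Isolating [Pt²⁺(aq)] in Q = 10^{0.709} yields log [Pt²⁺(aq)] = −1.272, i.e. 0.053 M.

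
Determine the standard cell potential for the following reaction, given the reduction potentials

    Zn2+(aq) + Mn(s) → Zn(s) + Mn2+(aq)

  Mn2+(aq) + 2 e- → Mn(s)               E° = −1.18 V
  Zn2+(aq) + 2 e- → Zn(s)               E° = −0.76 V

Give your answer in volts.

+0.42 V

Zn2+(aq) gains electrons, so the Zn²⁺/Zn couple is the cathode; the Mn²⁺/Mn couple is the anode.
E°cell = E°(cathode) − E°(anode) = −0.76 − (−1.18) = +0.42 V.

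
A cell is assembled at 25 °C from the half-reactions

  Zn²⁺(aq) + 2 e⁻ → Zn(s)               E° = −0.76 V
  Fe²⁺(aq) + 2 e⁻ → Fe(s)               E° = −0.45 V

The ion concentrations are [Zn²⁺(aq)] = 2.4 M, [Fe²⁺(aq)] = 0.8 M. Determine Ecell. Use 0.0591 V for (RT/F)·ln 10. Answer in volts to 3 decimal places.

Fe²⁺/Fe is reduced (cathode, E° = −0.45 V) and Zn²⁺/Zn is oxidized (anode).
E°cell = −0.45 − (−0.76) = +0.31 V, with n = 2 electrons transferred.
The balanced reaction is Fe²⁺(aq) + Zn(s) → Fe(s) + Zn²⁺(aq), so Q = [Zn²⁺(aq)] / [Fe²⁺(aq)] = 3 and log Q = 0.477.
E = E° − (0.0591/n)·log Q = +0.31 − (0.0591/2)(0.477) = +0.296 V.

+0.296 V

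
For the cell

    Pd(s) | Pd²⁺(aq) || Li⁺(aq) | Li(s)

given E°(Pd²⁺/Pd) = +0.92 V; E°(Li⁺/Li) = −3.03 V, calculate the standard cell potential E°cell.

−3.95 V

By convention the left-hand electrode in cell notation is the anode (oxidation) and the right-hand electrode is the cathode (reduction).
E°cell = E°(right) − E°(left) = −3.03 − (+0.92) = −3.95 V.
The negative sign shows that, as written, the cell would require an external voltage to drive the reaction.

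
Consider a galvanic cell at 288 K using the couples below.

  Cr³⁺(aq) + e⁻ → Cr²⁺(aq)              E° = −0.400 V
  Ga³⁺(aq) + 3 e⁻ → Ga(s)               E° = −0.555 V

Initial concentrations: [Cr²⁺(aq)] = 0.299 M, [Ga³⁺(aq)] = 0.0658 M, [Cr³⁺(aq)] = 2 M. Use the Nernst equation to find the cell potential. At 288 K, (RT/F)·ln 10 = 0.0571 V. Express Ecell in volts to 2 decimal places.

Since E°(Cr³⁺/Cr²⁺) > E°(Ga³⁺/Ga), Cr³⁺/Cr²⁺ serves as the cathode.
E°cell = E°cat − E°an = −0.400 − (−0.555) = +0.155 V; n = 3.
For the overall reaction 3 Cr³⁺(aq) + Ga(s) → 3 Cr²⁺(aq) + Ga³⁺(aq), Q = ([Cr²⁺(aq)]^3·[Ga³⁺(aq)]) / [Cr³⁺(aq)]^3 = 0.00022, giving log Q = −3.658.
E = E° − (0.0571/n)·log Q = +0.155 − (0.0571/3)(−3.658) = +0.22 V.

+0.22 V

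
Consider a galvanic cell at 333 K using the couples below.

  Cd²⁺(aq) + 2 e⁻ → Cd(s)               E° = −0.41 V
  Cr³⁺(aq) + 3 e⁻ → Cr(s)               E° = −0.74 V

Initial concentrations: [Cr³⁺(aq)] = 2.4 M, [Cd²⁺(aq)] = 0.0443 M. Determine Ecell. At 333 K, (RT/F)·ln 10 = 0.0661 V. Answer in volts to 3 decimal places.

Cd²⁺/Cd is reduced (cathode, E° = −0.41 V) and Cr³⁺/Cr is oxidized (anode).
E°cell = −0.41 − (−0.74) = +0.33 V, with n = 6 electrons transferred.
For the overall reaction 3 Cd²⁺(aq) + 2 Cr(s) → 3 Cd(s) + 2 Cr³⁺(aq), Q = [Cr³⁺(aq)]^2 / [Cd²⁺(aq)]^3 = 6.63×10^4, giving log Q = 4.821.
E = E° − (0.0661/n)·log Q = +0.33 − (0.0661/6)(4.821) = +0.277 V.

+0.277 V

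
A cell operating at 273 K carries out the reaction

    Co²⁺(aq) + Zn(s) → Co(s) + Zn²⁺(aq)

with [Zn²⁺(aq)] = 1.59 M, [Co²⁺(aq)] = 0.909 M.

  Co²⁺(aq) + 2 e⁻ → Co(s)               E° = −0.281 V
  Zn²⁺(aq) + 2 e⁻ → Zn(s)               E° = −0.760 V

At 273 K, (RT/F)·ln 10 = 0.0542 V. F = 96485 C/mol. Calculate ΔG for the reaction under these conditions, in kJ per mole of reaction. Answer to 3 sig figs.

−91.2 kJ/mol

The standard cell potential is −0.281 − (−0.760) = +0.479 V, with n = 2 electrons in the balanced equation.
The reaction quotient is [Zn²⁺(aq)] / [Co²⁺(aq)] = 1.75; by Nernst, E = +0.479 − (0.0542/2)(0.243) = +0.4724 V.
ΔG = −nFE = −(2)(96485)(+0.4724) J/mol = −91.2 kJ/mol.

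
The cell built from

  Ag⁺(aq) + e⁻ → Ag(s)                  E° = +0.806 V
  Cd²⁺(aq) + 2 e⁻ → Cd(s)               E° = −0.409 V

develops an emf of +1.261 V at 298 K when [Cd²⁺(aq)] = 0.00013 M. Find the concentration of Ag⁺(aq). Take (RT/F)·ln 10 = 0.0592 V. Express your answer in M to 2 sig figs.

0.068 M

With Ag⁺/Ag at the cathode and Cd²⁺/Cd at the anode, E°cell = +0.806 − (−0.409) = +1.215 V (n = 2).
From the Nernst equation, log Q = n(E° − E)/0.0592 = 2·(+1.215 − (+1.261))/0.0592 = −1.554.
For 2 Ag⁺(aq) + Cd(s) → 2 Ag(s) + Cd²⁺(aq), the reaction quotient is Q = [Cd²⁺(aq)] / [Ag⁺(aq)]^2.
Isolating [Ag⁺(aq)] in Q = 10^{−1.554} yields log [Ag⁺(aq)] = −1.166, i.e. 0.068 M.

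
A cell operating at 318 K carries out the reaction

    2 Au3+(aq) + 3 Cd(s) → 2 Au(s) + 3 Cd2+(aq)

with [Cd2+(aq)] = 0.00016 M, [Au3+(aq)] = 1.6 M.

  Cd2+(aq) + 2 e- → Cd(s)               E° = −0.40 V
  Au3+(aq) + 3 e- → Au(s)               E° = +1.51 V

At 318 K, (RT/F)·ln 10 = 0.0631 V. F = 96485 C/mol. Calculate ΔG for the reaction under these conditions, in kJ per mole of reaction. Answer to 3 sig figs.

−1180 kJ/mol

E°cell = +1.51 − (−0.40) = +1.91 V; the balanced reaction transfers n = 6 electrons.
The reaction quotient is [Cd2+(aq)]^3 / [Au3+(aq)]^2 = 1.6×10^−12; by Nernst, E = +1.91 − (0.0631/6)(−11.796) = +2.0341 V.
Finally ΔG = −nFE = −(6)(96485 C/mol)(+2.0341 V) = −1180 kJ/mol.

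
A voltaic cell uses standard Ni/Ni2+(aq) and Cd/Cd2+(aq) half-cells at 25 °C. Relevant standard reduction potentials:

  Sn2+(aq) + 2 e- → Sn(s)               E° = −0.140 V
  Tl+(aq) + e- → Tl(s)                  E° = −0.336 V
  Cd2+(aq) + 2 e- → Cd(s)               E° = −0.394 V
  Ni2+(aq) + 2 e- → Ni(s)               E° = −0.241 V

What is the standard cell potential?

+0.153 V

The Ni²⁺/Ni couple has the higher E°, so Ni ion is reduced (cathode) and Cd is oxidized (anode).
E°cell = E°(cathode) − E°(anode) = −0.241 − (−0.394) = +0.153 V.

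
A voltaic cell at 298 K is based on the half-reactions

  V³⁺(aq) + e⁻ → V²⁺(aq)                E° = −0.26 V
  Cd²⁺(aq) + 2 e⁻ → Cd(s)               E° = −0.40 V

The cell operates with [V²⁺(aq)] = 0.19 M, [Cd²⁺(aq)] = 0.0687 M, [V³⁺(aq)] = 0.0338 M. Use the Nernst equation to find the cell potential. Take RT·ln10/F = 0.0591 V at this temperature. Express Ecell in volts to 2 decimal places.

+0.13 V

V³⁺/V²⁺ is reduced (cathode, E° = −0.26 V) and Cd²⁺/Cd is oxidized (anode).
E°cell = −0.26 − (−0.40) = +0.14 V, with n = 2 electrons transferred.
The balanced reaction is 2 V³⁺(aq) + Cd(s) → 2 V²⁺(aq) + Cd²⁺(aq), so Q = ([V²⁺(aq)]^2·[Cd²⁺(aq)]) / [V³⁺(aq)]^2 = 2.17 and log Q = 0.337.
By the Nernst equation, E = +0.14 − (0.0591/2)·(0.337) = +0.13 V.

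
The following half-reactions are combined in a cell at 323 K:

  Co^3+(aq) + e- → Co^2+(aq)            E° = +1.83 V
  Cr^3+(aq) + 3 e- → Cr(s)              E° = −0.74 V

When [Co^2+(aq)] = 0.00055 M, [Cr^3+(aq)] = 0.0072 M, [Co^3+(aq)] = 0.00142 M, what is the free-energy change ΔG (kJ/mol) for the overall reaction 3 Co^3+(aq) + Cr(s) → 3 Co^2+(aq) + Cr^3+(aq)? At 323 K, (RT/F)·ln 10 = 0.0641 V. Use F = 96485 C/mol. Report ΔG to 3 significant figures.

−765 kJ/mol

E°cell = +1.83 − (−0.74) = +2.57 V; the balanced reaction transfers n = 3 electrons.
Here Q = ([Co^2+(aq)]^3·[Cr^3+(aq)]) / [Co^3+(aq)]^3 = 0.000418 (log Q = −3.378), giving E = +2.57 − (0.0641/3)·(−3.378) = +2.6422 V.
ΔG = −nFE = −(3)(96485)(+2.6422) J/mol = −765 kJ/mol.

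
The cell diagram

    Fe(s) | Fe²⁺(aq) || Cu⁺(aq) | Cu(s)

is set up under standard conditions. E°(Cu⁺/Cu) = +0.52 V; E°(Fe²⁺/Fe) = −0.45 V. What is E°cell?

+0.97 V

By convention the left-hand electrode in cell notation is the anode (oxidation) and the right-hand electrode is the cathode (reduction).
E°cell = E°(right) − E°(left) = +0.52 − (−0.45) = +0.97 V.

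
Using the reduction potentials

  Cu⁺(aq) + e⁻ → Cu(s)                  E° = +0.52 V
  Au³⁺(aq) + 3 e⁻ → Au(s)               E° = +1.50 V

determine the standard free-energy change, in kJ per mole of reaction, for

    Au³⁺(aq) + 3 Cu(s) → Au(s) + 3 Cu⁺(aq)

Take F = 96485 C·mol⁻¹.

In the reaction as written Au³⁺(aq) is reduced, so the Au³⁺/Au couple is the cathode and Cu⁺/Cu is the anode.
E°cell = +1.50 − (+0.52) = +0.98 V; balancing electrons gives n = 3.
ΔG° = −nFE°cell = −(3)(96485)(+0.98) J/mol = −284 kJ/mol.

−284 kJ/mol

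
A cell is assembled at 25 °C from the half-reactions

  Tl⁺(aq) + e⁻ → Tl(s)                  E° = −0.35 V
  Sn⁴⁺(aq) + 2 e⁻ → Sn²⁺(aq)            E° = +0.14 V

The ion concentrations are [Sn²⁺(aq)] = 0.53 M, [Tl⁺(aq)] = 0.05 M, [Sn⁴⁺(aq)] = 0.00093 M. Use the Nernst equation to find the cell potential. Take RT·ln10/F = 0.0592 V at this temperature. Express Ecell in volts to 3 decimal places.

Since E°(Sn⁴⁺/Sn²⁺) > E°(Tl⁺/Tl), Sn⁴⁺/Sn²⁺ serves as the cathode.
E°cell = E°cat − E°an = +0.14 − (−0.35) = +0.49 V; n = 2.
The balanced reaction is Sn⁴⁺(aq) + 2 Tl(s) → Sn²⁺(aq) + 2 Tl⁺(aq), so Q = ([Sn²⁺(aq)]·[Tl⁺(aq)]^2) / [Sn⁴⁺(aq)] = 1.42 and log Q = 0.154.
By the Nernst equation, E = +0.49 − (0.0592/2)·(0.154) = +0.485 V.

+0.485 V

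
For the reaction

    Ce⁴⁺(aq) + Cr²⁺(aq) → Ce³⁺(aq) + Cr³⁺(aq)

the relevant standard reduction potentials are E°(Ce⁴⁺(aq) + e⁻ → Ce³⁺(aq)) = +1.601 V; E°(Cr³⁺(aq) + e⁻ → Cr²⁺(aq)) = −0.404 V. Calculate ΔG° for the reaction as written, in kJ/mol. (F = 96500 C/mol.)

In the reaction as written Ce⁴⁺(aq) is reduced, so the Ce⁴⁺/Ce³⁺ couple is the cathode and Cr³⁺/Cr²⁺ is the anode.
E°cell = +1.601 − (−0.404) = +2.005 V; balancing electrons gives n = 1.
ΔG° = −nFE°cell = −(1)(96500)(+2.005) J/mol = −193 kJ/mol.

−193 kJ/mol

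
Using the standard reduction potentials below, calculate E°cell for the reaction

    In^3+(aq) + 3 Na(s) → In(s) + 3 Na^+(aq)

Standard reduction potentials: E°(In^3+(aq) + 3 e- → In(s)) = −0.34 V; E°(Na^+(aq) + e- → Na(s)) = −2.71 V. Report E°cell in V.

+2.37 V

In^3+(aq) gains electrons, so the In³⁺/In couple is the cathode; the Na⁺/Na couple is the anode.
E°cell = E°(cathode) − E°(anode) = −0.34 − (−2.71) = +2.37 V.
The positive value indicates the reaction is spontaneous as written.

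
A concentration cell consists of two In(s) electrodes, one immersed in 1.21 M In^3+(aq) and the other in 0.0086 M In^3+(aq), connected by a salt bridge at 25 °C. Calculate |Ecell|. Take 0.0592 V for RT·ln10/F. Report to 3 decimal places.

For a concentration cell E°cell = 0, since both electrodes use the same couple.
The compartment with the higher In^3+(aq) concentration (1.21 M) acts as the cathode; ions are reduced there and produced at the dilute (0.0086 M) anode.
With n = 3, Ecell = −(0.0592/3)·log([dilute]/[conc]) = −(0.0592/3)·log(0.0086/1.21) = +0.042 V.

0.042 V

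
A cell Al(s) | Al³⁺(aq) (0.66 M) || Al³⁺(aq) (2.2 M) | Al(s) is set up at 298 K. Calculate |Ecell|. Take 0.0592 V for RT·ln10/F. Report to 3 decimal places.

0.010 V

For a concentration cell E°cell = 0, since both electrodes use the same couple.
The compartment with the higher Al³⁺(aq) concentration (2.2 M) acts as the cathode; ions are reduced there and produced at the dilute (0.66 M) anode.
With n = 3, Ecell = −(0.0592/3)·log([dilute]/[conc]) = −(0.0592/3)·log(0.66/2.2) = +0.010 V.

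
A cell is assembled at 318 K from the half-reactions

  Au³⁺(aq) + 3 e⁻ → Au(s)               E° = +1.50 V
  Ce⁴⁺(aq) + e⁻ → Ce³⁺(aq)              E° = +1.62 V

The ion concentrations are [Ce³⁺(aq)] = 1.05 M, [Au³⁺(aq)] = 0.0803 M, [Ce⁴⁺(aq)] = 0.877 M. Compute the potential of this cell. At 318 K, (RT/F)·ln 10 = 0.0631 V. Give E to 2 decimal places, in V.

The Ce⁴⁺/Ce³⁺ couple has the more positive E°, so it is the cathode; Au³⁺/Au is the anode.
E°cell = +1.62 − (+1.50) = +0.12 V, with n = 3 electrons transferred.
Balancing gives 3 Ce⁴⁺(aq) + Au(s) → 3 Ce³⁺(aq) + Au³⁺(aq); hence Q = ([Ce³⁺(aq)]^3·[Au³⁺(aq)]) / [Ce⁴⁺(aq)]^3 = 0.138 (log Q = −0.861).
E = E° − (0.0631/n)·log Q = +0.12 − (0.0631/3)(−0.861) = +0.14 V.

+0.14 V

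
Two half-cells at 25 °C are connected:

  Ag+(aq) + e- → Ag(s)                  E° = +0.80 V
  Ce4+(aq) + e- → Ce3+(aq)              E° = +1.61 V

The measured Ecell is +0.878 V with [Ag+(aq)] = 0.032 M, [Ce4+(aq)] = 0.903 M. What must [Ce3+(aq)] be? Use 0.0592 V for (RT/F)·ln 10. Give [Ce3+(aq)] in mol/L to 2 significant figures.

The Ce⁴⁺/Ce³⁺ couple has the larger reduction potential, so it is the cathode: E°cell = +1.61 − (+0.80) = +0.81 V and n = 1.
Rearranging E = E° − (0.0592/n)·log Q gives log Q = 1(+0.81 − (+0.878))/0.0592 = −1.149.
Balancing electrons gives Ce4+(aq) + Ag(s) → Ce3+(aq) + Ag+(aq); thus Q = ([Ce3+(aq)]·[Ag+(aq)]) / [Ce4+(aq)].
Substituting the known concentrations and solving, log [Ce3+(aq)] = 0.302 and [Ce3+(aq)] = 2.0 M.

2.0 M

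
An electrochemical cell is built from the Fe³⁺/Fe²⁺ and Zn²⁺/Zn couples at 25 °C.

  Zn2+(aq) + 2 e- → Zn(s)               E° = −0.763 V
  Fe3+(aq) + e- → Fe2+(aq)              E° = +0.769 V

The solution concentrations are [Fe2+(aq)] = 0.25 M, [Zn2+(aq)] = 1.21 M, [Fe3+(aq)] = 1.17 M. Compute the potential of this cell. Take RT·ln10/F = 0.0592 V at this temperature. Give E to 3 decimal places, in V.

Fe³⁺/Fe²⁺ is reduced (cathode, E° = +0.769 V) and Zn²⁺/Zn is oxidized (anode).
E°cell = E°cat − E°an = +0.769 − (−0.763) = +1.532 V; n = 2.
Balancing gives 2 Fe3+(aq) + Zn(s) → 2 Fe2+(aq) + Zn2+(aq); hence Q = ([Fe2+(aq)]^2·[Zn2+(aq)]) / [Fe3+(aq)]^2 = 0.0552 (log Q = −1.258).
Applying E = E° − (RT ln10/nF)·log Q gives +1.532 − (0.0592/2)(−1.258) = +1.569 V.

+1.569 V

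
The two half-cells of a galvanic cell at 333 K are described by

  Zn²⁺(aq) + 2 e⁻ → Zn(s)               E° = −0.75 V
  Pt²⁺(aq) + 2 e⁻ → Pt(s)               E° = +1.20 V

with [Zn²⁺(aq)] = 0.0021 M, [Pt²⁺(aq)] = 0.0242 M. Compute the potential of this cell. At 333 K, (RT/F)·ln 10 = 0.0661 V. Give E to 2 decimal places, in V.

The Pt²⁺/Pt couple has the more positive E°, so it is the cathode; Zn²⁺/Zn is the anode.
E°cell = E°cat − E°an = +1.20 − (−0.75) = +1.95 V; n = 2.
For the overall reaction Pt²⁺(aq) + Zn(s) → Pt(s) + Zn²⁺(aq), Q = [Zn²⁺(aq)] / [Pt²⁺(aq)] = 0.0868, giving log Q = −1.062.
By the Nernst equation, E = +1.95 − (0.0661/2)·(−1.062) = +1.99 V.

+1.99 V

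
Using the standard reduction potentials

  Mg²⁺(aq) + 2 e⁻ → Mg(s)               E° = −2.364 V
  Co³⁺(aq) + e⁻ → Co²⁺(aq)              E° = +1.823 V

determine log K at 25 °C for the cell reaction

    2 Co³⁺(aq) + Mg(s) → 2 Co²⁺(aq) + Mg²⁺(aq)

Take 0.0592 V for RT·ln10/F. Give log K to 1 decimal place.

The Co³⁺/Co²⁺ couple is reduced (cathode); E°cell = +1.823 − (−2.364) = +4.187 V with n = 2.
At equilibrium E = 0, so log K = nE°cell / 0.0592 = (2)(+4.187) / 0.0592 = 141.5.

log K = 141.5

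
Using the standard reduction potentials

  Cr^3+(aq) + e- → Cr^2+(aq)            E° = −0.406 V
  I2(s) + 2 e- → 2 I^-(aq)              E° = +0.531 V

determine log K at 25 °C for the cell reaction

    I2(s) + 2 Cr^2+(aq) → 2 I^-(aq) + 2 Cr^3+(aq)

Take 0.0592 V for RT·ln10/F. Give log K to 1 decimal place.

log K = 31.7

The I₂/I⁻ couple is reduced (cathode); E°cell = +0.531 − (−0.406) = +0.937 V with n = 2.
At equilibrium E = 0, so log K = nE°cell / 0.0592 = (2)(+0.937) / 0.0592 = 31.7.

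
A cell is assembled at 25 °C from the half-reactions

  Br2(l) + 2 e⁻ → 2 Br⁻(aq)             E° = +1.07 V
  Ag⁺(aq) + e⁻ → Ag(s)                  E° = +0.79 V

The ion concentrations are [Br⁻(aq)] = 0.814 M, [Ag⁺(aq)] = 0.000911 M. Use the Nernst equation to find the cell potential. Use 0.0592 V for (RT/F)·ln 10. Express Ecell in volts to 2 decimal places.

+0.47 V

Br₂/Br⁻ is reduced (cathode, E° = +1.07 V) and Ag⁺/Ag is oxidized (anode).
The standard potential is +1.07 − (+0.79) = +0.28 V and the balanced reaction transfers n = 2 electrons.
For the overall reaction Br2(l) + 2 Ag(s) → 2 Br⁻(aq) + 2 Ag⁺(aq), Q = [Br⁻(aq)]^2·[Ag⁺(aq)]^2 = 5.5×10^−7, giving log Q = −6.260.
Applying E = E° − (RT ln10/nF)·log Q gives +0.28 − (0.0592/2)(−6.260) = +0.47 V.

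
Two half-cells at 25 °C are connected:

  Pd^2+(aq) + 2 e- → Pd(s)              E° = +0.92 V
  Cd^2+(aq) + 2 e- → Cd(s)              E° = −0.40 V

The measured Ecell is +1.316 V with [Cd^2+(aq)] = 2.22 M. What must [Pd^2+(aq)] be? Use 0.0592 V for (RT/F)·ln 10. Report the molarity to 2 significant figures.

Pd²⁺/Pd is the cathode (higher E°); E°cell = +0.92 − (−0.40) = +1.32 V with n = 2.
Rearranging E = E° − (0.0592/n)·log Q gives log Q = 2(+1.32 − (+1.316))/0.0592 = 0.135.
Balancing electrons gives Pd^2+(aq) + Cd(s) → Pd(s) + Cd^2+(aq); thus Q = [Cd^2+(aq)] / [Pd^2+(aq)].
Isolating [Pd^2+(aq)] in Q = 10^{0.135} yields log [Pd^2+(aq)] = 0.211, i.e. 1.6 M.

1.6 M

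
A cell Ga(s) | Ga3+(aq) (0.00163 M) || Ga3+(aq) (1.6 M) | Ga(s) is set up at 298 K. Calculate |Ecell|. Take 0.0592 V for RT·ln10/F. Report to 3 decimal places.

0.059 V

For a concentration cell E°cell = 0, since both electrodes use the same couple.
The compartment with the higher Ga3+(aq) concentration (1.6 M) acts as the cathode; ions are reduced there and produced at the dilute (0.00163 M) anode.
With n = 3, Ecell = −(0.0592/3)·log([dilute]/[conc]) = −(0.0592/3)·log(0.00163/1.6) = +0.059 V.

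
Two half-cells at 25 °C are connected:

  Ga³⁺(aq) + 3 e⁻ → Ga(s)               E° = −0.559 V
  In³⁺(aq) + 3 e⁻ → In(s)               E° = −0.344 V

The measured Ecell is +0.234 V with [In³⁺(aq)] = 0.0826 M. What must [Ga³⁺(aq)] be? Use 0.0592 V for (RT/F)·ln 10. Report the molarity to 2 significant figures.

With In³⁺/In at the cathode and Ga³⁺/Ga at the anode, E°cell = −0.344 − (−0.559) = +0.215 V (n = 3).
From the Nernst equation, log Q = n(E° − E)/0.0592 = 3·(+0.215 − (+0.234))/0.0592 = −0.963.
Balancing electrons gives In³⁺(aq) + Ga(s) → In(s) + Ga³⁺(aq); thus Q = [Ga³⁺(aq)] / [In³⁺(aq)].
Substituting the known concentrations and solving, log [Ga³⁺(aq)] = −2.046 and [Ga³⁺(aq)] = 0.0090 M.

0.0090 M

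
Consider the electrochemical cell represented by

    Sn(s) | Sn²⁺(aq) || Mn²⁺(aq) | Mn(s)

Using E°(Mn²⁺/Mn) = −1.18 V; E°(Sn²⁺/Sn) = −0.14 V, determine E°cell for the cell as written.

By convention the left-hand electrode in cell notation is the anode (oxidation) and the right-hand electrode is the cathode (reduction).
E°cell = E°(right) − E°(left) = −1.18 − (−0.14) = −1.04 V.
The negative sign shows that, as written, the cell would require an external voltage to drive the reaction.

−1.04 V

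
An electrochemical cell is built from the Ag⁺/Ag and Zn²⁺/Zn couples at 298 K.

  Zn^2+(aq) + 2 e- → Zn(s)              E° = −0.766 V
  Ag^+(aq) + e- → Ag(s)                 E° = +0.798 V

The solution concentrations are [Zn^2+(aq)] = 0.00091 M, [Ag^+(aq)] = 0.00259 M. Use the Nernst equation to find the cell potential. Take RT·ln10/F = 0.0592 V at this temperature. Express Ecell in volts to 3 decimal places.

+1.501 V

Since E°(Ag⁺/Ag) > E°(Zn²⁺/Zn), Ag⁺/Ag serves as the cathode.
E°cell = E°cat − E°an = +0.798 − (−0.766) = +1.564 V; n = 2.
For the overall reaction 2 Ag^+(aq) + Zn(s) → 2 Ag(s) + Zn^2+(aq), Q = [Zn^2+(aq)] / [Ag^+(aq)]^2 = 136, giving log Q = 2.132.
By the Nernst equation, E = +1.564 − (0.0592/2)·(2.132) = +1.501 V.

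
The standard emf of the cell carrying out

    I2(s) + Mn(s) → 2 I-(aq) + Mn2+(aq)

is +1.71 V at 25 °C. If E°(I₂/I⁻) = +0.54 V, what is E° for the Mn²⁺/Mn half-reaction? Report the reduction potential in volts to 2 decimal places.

In the reaction as written the I₂/I⁻ couple is reduced (cathode) and Mn²⁺/Mn is oxidized (anode), so E°cell = E°(I₂/I⁻) − E°(Mn²⁺/Mn).
E°(Mn²⁺/Mn) = E°(cathode) − E°cell = +0.54 − (+1.71) = −1.17 V.

−1.17 V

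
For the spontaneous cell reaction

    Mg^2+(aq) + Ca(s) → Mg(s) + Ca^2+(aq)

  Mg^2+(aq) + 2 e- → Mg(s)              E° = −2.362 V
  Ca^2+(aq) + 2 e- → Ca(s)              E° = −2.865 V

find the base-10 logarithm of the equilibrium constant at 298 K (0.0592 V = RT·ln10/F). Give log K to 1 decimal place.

The Mg²⁺/Mg couple is reduced (cathode); E°cell = −2.362 − (−2.865) = +0.503 V with n = 2.
At equilibrium E = 0, so log K = nE°cell / 0.0592 = (2)(+0.503) / 0.0592 = 17.0.

log K = 17.0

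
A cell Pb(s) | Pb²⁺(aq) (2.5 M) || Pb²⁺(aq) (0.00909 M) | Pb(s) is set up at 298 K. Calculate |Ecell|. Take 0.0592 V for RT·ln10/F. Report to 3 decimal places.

For a concentration cell E°cell = 0, since both electrodes use the same couple.
The compartment with the higher Pb²⁺(aq) concentration (2.5 M) acts as the cathode; ions are reduced there and produced at the dilute (0.00909 M) anode.
With n = 2, Ecell = −(0.0592/2)·log([dilute]/[conc]) = −(0.0592/2)·log(0.00909/2.5) = +0.072 V.

0.072 V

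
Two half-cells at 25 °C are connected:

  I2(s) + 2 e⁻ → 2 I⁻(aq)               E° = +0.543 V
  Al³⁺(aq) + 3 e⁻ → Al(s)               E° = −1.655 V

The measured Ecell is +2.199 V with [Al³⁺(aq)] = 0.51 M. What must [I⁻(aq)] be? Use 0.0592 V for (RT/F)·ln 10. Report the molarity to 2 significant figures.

1.2 M

I₂/I⁻ is the cathode (higher E°); E°cell = +0.543 − (−1.655) = +2.198 V with n = 6.
From the Nernst equation, log Q = n(E° − E)/0.0592 = 6·(+2.198 − (+2.199))/0.0592 = −0.101.
For 3 I2(s) + 2 Al(s) → 6 I⁻(aq) + 2 Al³⁺(aq), the reaction quotient is Q = [I⁻(aq)]^6·[Al³⁺(aq)]^2.
Substituting the known concentrations and solving, log [I⁻(aq)] = 0.081 and [I⁻(aq)] = 1.2 M.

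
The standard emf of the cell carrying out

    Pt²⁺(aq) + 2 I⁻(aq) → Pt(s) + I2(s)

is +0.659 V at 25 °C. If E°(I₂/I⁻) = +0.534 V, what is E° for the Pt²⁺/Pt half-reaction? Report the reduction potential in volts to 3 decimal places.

In the reaction as written the Pt²⁺/Pt couple is reduced (cathode) and I₂/I⁻ is oxidized (anode), so E°cell = E°(Pt²⁺/Pt) − E°(I₂/I⁻).
E°(Pt²⁺/Pt) = E°cell + E°(anode) = +0.659 + (+0.534) = +1.193 V.

+1.193 V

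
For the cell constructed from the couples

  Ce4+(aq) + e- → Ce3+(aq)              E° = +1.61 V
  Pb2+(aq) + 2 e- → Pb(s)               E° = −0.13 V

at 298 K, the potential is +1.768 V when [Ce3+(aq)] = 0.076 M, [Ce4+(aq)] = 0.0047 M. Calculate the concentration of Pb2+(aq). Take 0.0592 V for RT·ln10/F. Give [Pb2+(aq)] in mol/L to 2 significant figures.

0.00043 M

Ce⁴⁺/Ce³⁺ is the cathode (higher E°); E°cell = +1.61 − (−0.13) = +1.74 V with n = 2.
Rearranging E = E° − (0.0592/n)·log Q gives log Q = 2(+1.74 − (+1.768))/0.0592 = −0.946.
Balancing electrons gives 2 Ce4+(aq) + Pb(s) → 2 Ce3+(aq) + Pb2+(aq); thus Q = ([Ce3+(aq)]^2·[Pb2+(aq)]) / [Ce4+(aq)]^2.
Substituting the known concentrations and solving, log [Pb2+(aq)] = −3.363 and [Pb2+(aq)] = 0.00043 M.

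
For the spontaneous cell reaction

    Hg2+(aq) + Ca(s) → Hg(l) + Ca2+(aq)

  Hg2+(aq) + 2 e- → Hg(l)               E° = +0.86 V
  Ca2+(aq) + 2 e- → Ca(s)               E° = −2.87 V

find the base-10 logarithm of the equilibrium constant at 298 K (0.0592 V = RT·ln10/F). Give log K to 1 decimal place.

log K = 126.0

The Hg²⁺/Hg couple is reduced (cathode); E°cell = +0.86 − (−2.87) = +3.73 V with n = 2.
At equilibrium E = 0, so log K = nE°cell / 0.0592 = (2)(+3.73) / 0.0592 = 126.0.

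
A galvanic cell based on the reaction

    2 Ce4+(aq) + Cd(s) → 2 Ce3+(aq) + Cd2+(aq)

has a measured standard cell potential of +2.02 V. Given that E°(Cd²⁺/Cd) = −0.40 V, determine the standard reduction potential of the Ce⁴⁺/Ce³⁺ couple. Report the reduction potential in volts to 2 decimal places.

In the reaction as written the Ce⁴⁺/Ce³⁺ couple is reduced (cathode) and Cd²⁺/Cd is oxidized (anode), so E°cell = E°(Ce⁴⁺/Ce³⁺) − E°(Cd²⁺/Cd).
E°(Ce⁴⁺/Ce³⁺) = E°cell + E°(anode) = +2.02 + (−0.40) = +1.62 V.

+1.62 V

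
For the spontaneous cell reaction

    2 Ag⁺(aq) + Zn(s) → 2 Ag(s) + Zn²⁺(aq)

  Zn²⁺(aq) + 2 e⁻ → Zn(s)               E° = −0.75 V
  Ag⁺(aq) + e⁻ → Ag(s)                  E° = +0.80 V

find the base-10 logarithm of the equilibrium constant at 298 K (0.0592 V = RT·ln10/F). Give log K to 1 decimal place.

The Ag⁺/Ag couple is reduced (cathode); E°cell = +0.80 − (−0.75) = +1.55 V with n = 2.
At equilibrium E = 0, so log K = nE°cell / 0.0592 = (2)(+1.55) / 0.0592 = 52.4.

log K = 52.4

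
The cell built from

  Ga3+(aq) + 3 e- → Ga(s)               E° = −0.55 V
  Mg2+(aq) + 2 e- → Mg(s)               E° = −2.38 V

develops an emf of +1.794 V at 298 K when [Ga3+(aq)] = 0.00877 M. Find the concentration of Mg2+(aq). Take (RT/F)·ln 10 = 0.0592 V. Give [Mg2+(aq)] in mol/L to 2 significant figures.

Ga³⁺/Ga is the cathode (higher E°); E°cell = −0.55 − (−2.38) = +1.83 V with n = 6.
Since E = E° − (0.0592/n)·log Q, log Q = n(E° − E)/0.0592 = 3.649.
The balanced reaction is 2 Ga3+(aq) + 3 Mg(s) → 2 Ga(s) + 3 Mg2+(aq), so Q = [Mg2+(aq)]^3 / [Ga3+(aq)]^2.
Isolating [Mg2+(aq)] in Q = 10^{3.649} yields log [Mg2+(aq)] = −0.155, i.e. 0.70 M.

0.70 M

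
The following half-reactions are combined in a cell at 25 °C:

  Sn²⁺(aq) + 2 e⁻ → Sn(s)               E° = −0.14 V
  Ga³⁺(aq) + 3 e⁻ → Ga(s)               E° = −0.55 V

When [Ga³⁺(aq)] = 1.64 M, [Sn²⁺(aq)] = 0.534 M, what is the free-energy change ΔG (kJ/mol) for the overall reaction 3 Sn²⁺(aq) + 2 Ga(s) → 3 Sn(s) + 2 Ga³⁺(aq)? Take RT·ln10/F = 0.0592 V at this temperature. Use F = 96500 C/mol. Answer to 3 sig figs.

−230 kJ/mol

The standard cell potential is −0.14 − (−0.55) = +0.41 V, with n = 6 electrons in the balanced equation.
Here Q = [Ga³⁺(aq)]^2 / [Sn²⁺(aq)]^3 = 17.7 (log Q = 1.247), giving E = +0.41 − (0.0592/6)·(1.247) = +0.3977 V.
Then ΔG = −nFE = −6 × 96500 × +0.3977 J/mol = −230 kJ/mol.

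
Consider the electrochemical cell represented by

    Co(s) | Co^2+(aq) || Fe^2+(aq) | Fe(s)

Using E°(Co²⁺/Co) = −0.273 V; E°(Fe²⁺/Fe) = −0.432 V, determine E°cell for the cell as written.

By convention the left-hand electrode in cell notation is the anode (oxidation) and the right-hand electrode is the cathode (reduction).
E°cell = E°(right) − E°(left) = −0.432 − (−0.273) = −0.159 V.
The negative sign shows that, as written, the cell would require an external voltage to drive the reaction.

−0.159 V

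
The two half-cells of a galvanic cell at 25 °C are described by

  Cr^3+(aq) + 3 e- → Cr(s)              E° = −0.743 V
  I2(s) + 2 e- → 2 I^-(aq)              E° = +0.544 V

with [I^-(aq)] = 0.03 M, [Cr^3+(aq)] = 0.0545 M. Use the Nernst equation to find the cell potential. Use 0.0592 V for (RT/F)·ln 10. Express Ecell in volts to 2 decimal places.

+1.40 V

The I₂/I⁻ couple has the more positive E°, so it is the cathode; Cr³⁺/Cr is the anode.
E°cell = +0.544 − (−0.743) = +1.287 V, with n = 6 electrons transferred.
For the overall reaction 3 I2(s) + 2 Cr(s) → 6 I^-(aq) + 2 Cr^3+(aq), Q = [I^-(aq)]^6·[Cr^3+(aq)]^2 = 2.17×10^−12, giving log Q = −11.664.
E = E° − (0.0592/n)·log Q = +1.287 − (0.0592/6)(−11.664) = +1.40 V.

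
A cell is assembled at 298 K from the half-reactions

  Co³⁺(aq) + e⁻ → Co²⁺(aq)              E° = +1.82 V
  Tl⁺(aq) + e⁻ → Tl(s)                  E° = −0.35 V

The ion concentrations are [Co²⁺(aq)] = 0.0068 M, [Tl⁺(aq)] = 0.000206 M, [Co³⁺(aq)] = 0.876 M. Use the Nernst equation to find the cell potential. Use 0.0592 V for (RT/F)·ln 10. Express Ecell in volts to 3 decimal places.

Since E°(Co³⁺/Co²⁺) > E°(Tl⁺/Tl), Co³⁺/Co²⁺ serves as the cathode.
The standard potential is +1.82 − (−0.35) = +2.17 V and the balanced reaction transfers n = 1 electron.
The balanced reaction is Co³⁺(aq) + Tl(s) → Co²⁺(aq) + Tl⁺(aq), so Q = ([Co²⁺(aq)]·[Tl⁺(aq)]) / [Co³⁺(aq)] = 1.6×10^−6 and log Q = −5.796.
By the Nernst equation, E = +2.17 − (0.0592/1)·(−5.796) = +2.513 V.

+2.513 V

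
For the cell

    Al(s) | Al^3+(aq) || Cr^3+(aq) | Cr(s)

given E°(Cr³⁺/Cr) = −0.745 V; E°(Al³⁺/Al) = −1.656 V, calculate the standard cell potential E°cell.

+0.911 V

By convention the left-hand electrode in cell notation is the anode (oxidation) and the right-hand electrode is the cathode (reduction).
E°cell = E°(right) − E°(left) = −0.745 − (−1.656) = +0.911 V.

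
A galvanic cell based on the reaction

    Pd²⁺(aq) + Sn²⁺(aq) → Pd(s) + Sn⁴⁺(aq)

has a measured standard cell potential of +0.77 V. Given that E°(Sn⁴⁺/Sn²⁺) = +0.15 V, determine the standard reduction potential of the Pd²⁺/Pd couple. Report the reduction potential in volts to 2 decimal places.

+0.92 V

In the reaction as written the Pd²⁺/Pd couple is reduced (cathode) and Sn⁴⁺/Sn²⁺ is oxidized (anode), so E°cell = E°(Pd²⁺/Pd) − E°(Sn⁴⁺/Sn²⁺).
E°(Pd²⁺/Pd) = E°cell + E°(anode) = +0.77 + (+0.15) = +0.92 V.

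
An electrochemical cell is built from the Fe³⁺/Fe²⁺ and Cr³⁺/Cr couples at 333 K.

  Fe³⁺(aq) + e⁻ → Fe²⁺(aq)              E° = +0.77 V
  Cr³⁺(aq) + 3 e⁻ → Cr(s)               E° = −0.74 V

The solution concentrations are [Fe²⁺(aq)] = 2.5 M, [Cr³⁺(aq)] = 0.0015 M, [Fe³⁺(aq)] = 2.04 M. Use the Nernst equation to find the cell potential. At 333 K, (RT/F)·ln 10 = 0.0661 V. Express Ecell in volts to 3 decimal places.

+1.566 V

The Fe³⁺/Fe²⁺ couple has the more positive E°, so it is the cathode; Cr³⁺/Cr is the anode.
E°cell = E°cat − E°an = +0.77 − (−0.74) = +1.51 V; n = 3.
Balancing gives 3 Fe³⁺(aq) + Cr(s) → 3 Fe²⁺(aq) + Cr³⁺(aq); hence Q = ([Fe²⁺(aq)]^3·[Cr³⁺(aq)]) / [Fe³⁺(aq)]^3 = 0.00276 (log Q = −2.559).
By the Nernst equation, E = +1.51 − (0.0661/3)·(−2.559) = +1.566 V.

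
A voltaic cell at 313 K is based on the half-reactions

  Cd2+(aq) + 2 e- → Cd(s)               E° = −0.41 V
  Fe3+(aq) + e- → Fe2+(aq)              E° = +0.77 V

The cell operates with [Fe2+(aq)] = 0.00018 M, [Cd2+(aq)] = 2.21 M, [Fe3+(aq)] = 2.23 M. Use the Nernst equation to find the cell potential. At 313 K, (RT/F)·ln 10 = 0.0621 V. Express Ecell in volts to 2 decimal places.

The Fe³⁺/Fe²⁺ couple has the more positive E°, so it is the cathode; Cd²⁺/Cd is the anode.
The standard potential is +0.77 − (−0.41) = +1.18 V and the balanced reaction transfers n = 2 electrons.
Balancing gives 2 Fe3+(aq) + Cd(s) → 2 Fe2+(aq) + Cd2+(aq); hence Q = ([Fe2+(aq)]^2·[Cd2+(aq)]) / [Fe3+(aq)]^2 = 1.44×10^−8 (log Q = −7.842).
Applying E = E° − (RT ln10/nF)·log Q gives +1.18 − (0.0621/2)(−7.842) = +1.42 V.

+1.42 V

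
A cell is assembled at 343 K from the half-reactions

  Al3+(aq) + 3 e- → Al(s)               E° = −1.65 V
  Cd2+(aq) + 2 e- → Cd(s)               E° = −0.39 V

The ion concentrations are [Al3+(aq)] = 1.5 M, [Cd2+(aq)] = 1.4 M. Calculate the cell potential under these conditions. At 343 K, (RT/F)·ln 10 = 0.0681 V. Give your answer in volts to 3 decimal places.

+1.261 V

The Cd²⁺/Cd couple has the more positive E°, so it is the cathode; Al³⁺/Al is the anode.
The standard potential is −0.39 − (−1.65) = +1.26 V and the balanced reaction transfers n = 6 electrons.
For the overall reaction 3 Cd2+(aq) + 2 Al(s) → 3 Cd(s) + 2 Al3+(aq), Q = [Al3+(aq)]^2 / [Cd2+(aq)]^3 = 0.82, giving log Q = −0.086.
E = E° − (0.0681/n)·log Q = +1.26 − (0.0681/6)(−0.086) = +1.261 V.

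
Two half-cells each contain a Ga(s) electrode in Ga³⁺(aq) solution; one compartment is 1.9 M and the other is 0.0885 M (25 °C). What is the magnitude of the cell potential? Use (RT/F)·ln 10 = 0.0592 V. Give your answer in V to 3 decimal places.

For a concentration cell E°cell = 0, since both electrodes use the same couple.
The compartment with the higher Ga³⁺(aq) concentration (1.9 M) acts as the cathode; ions are reduced there and produced at the dilute (0.0885 M) anode.
With n = 3, Ecell = −(0.0592/3)·log([dilute]/[conc]) = −(0.0592/3)·log(0.0885/1.9) = +0.026 V.

0.026 V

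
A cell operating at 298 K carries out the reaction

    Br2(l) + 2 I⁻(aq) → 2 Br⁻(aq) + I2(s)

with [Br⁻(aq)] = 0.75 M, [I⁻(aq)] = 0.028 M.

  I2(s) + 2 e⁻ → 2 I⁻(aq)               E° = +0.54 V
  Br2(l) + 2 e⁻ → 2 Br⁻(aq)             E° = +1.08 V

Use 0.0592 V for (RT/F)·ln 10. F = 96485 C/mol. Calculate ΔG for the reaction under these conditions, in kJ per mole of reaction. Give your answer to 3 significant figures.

−87.9 kJ/mol

With Br₂/Br⁻ reduced at the cathode, E°cell = +1.08 − (+0.54) = +0.54 V and n = 2.
Here Q = [Br⁻(aq)]^2 / [I⁻(aq)]^2 = 717 (log Q = 2.856), giving E = +0.54 − (0.0592/2)·(2.856) = +0.4555 V.
Finally ΔG = −nFE = −(2)(96485 C/mol)(+0.4555 V) = −87.9 kJ/mol.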